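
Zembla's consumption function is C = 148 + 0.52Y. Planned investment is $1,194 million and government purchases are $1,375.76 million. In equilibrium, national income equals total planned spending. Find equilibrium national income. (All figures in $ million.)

Y = C + I + G = 148 + 0.52Y + 1194 + 1375.76
Y − 0.52Y = 2717.76
0.48Y = 2717.76, so Y = 2717.76/0.48 = 5662

Y = 5662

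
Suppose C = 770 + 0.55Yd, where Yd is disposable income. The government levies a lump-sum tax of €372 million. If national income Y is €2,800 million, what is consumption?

Yd = Y − T = 2800 − 372 = 2428
C = 770 + 0.55(2428) = 770 + 1335.4 = 2105.4

C = 2105.4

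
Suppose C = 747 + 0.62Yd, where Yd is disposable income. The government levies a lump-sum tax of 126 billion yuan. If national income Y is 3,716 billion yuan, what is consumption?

C = 2972.8

Yd = Y − T = 3716 − 126 = 3590
C = 747 + 0.62(3590) = 747 + 2225.8 = 2972.8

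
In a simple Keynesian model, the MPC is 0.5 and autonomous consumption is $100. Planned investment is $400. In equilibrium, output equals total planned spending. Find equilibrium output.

Y = C + I = 100 + 0.5Y + 400
Y − 0.5Y = 500
0.5Y = 500, so Y = 500/0.5 = 1000

Y = 1000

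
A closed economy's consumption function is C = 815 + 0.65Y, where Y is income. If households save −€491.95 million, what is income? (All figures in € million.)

S = Y − C = -815 + 0.35Y
-815 + 0.35Y = -491.95, so 0.35Y = 323.05 and Y = 923

Y = 923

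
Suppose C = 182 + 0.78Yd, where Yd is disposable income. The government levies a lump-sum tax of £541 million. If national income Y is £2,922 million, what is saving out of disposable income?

S = 341.82

Yd = Y − T = 2922 − 541 = 2381
C = 182 + 0.78(2381) = 182 + 1857.18 = 2039.18
S = Yd − C = 2381 − 2039.18 = 341.82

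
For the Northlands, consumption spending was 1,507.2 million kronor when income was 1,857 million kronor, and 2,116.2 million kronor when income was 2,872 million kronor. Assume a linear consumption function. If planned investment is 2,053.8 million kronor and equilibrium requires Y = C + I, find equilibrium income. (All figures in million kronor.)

MPC = (2116.2 − 1507.2)/(2872 − 1857) = 609/1015 = 0.6
a = 1507.2 − 0.6(1857) = 393
Equilibrium: Y = 393 + 0.6Y + 2053.8
0.4Y = 2446.8, so Y = 2446.8/0.4 = 6117

Y = 6117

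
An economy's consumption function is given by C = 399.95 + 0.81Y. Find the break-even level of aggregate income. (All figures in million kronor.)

At break-even, C = Y: 399.95 + 0.81Y = Y
0.19Y = 399.95, so Y = 399.95/0.19 = 2105

Y = 2105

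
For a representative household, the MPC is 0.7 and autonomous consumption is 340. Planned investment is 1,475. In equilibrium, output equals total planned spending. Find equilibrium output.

Y = 6050

Y = C + I = 340 + 0.7Y + 1475
Y − 0.7Y = 1815
0.3Y = 1815, so Y = 1815/0.3 = 6050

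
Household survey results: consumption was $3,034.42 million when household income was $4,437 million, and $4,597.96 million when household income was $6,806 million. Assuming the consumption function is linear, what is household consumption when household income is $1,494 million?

MPC = (4597.96 − 3034.42)/(6806 − 4437) = 1563.54/2369 = 0.66
a = 3034.42 − 0.66(4437) = 3034.42 − 2928.42 = 106
C = 106 + 0.66(1494) = 106 + 986.04 = 1092.04

C = 1092.04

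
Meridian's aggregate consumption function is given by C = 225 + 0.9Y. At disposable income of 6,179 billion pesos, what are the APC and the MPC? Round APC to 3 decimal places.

APC = 0.936; MPC = 0.9

MPC = 0.9 (the slope of the consumption function)
C = 225 + 0.9(6179) = 5786.1, so APC = 5786.1/6179 = 0.936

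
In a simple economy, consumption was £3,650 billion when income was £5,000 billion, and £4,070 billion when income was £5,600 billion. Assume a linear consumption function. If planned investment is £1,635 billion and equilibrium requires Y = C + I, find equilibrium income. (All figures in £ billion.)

MPC = (4070 − 3650)/(5600 − 5000) = 420/600 = 0.7
a = 3650 − 0.7(5000) = 150
Equilibrium: Y = 150 + 0.7Y + 1635
0.3Y = 1785, so Y = 1785/0.3 = 5950

Y = 5950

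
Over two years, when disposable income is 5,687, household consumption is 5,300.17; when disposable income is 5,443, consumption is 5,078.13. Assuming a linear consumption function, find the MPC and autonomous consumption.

MPC = ΔC/ΔY = (5300.17 − 5078.13)/(5687 − 5443) = 222.04/244 = 0.91
a = C − MPC·Y = 5078.13 − 0.91(5443) = 5078.13 − 4953.13 = 125

MPC = 0.91; a = 125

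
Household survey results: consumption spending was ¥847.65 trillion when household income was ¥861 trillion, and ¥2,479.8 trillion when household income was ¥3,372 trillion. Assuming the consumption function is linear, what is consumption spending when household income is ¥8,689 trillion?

C = 5935.85

MPC = (2479.8 − 847.65)/(3372 − 861) = 1632.15/2511 = 0.65
a = 847.65 − 0.65(861) = 847.65 − 559.65 = 288
C = 288 + 0.65(8689) = 288 + 5647.85 = 5935.85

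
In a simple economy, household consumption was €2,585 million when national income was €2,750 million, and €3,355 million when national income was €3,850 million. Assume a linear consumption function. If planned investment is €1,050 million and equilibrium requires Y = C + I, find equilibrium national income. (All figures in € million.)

MPC = (3355 − 2585)/(3850 − 2750) = 770/1100 = 0.7
a = 2585 − 0.7(2750) = 660
Equilibrium: Y = 660 + 0.7Y + 1050
0.3Y = 1710, so Y = 1710/0.3 = 5700

Y = 5700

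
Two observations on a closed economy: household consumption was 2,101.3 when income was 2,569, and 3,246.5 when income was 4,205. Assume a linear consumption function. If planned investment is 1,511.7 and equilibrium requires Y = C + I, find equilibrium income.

MPC = (3246.5 − 2101.3)/(4205 − 2569) = 1145.2/1636 = 0.7
a = 2101.3 − 0.7(2569) = 303
Equilibrium: Y = 303 + 0.7Y + 1511.7
0.3Y = 1814.7, so Y = 1814.7/0.3 = 6049

Y = 6049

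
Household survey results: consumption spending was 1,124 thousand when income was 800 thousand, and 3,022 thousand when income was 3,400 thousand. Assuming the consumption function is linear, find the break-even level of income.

MPC = (3022 − 1124)/(3400 − 800) = 1898/2600 = 0.73
a = 1124 − 0.73(800) = 1124 − 584 = 540
Break-even: Y = a/(1−MPC) = 540/0.27 = 2000

Y = 2000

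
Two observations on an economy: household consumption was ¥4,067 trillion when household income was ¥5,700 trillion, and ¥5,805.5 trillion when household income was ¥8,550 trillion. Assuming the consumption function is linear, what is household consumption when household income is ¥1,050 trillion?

C = 1230.5

MPC = (5805.5 − 4067)/(8550 − 5700) = 1738.5/2850 = 0.61
a = 4067 − 0.61(5700) = 4067 − 3477 = 590
C = 590 + 0.61(1050) = 590 + 640.5 = 1230.5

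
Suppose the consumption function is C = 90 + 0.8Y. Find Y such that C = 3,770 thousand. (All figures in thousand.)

Y = 4600

90 + 0.8Y = 3770
0.8Y = 3680, so Y = 3680/0.8 = 4600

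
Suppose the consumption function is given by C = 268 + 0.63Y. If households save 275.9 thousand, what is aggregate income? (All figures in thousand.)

Y = 1470

S = Y − C = -268 + 0.37Y
-268 + 0.37Y = 275.9, so 0.37Y = 543.9 and Y = 1470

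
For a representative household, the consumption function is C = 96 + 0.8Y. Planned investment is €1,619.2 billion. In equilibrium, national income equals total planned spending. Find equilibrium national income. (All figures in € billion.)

Y = 8576

Y = C + I = 96 + 0.8Y + 1619.2
Y − 0.8Y = 1715.2
0.2Y = 1715.2, so Y = 1715.2/0.2 = 8576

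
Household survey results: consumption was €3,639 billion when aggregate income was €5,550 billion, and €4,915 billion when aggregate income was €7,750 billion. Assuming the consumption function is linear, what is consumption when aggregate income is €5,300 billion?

C = 3494

MPC = (4915 − 3639)/(7750 − 5550) = 1276/2200 = 0.58
a = 3639 − 0.58(5550) = 3639 − 3219 = 420
C = 420 + 0.58(5300) = 420 + 3074 = 3494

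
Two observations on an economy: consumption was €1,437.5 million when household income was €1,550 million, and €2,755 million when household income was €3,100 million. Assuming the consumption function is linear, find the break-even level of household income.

Y = 800

MPC = (2755 − 1437.5)/(3100 − 1550) = 1317.5/1550 = 0.85
a = 1437.5 − 0.85(1550) = 1437.5 − 1317.5 = 120
Break-even: Y = a/(1−MPC) = 120/0.15 = 800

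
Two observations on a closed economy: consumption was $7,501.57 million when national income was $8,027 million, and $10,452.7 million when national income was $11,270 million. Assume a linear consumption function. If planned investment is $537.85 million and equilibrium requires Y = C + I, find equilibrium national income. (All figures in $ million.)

MPC = (10452.7 − 7501.57)/(11270 − 8027) = 2951.13/3243 = 0.91
a = 7501.57 − 0.91(8027) = 197
Equilibrium: Y = 197 + 0.91Y + 537.85
0.09Y = 734.85, so Y = 734.85/0.09 = 8165

Y = 8165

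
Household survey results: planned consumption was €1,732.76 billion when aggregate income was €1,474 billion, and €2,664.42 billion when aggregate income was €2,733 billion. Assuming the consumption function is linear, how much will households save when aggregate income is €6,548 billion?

MPC = (2664.42 − 1732.76)/(2733 − 1474) = 931.66/1259 = 0.74
a = 1732.76 − 0.74(1474) = 1732.76 − 1090.76 = 642
C = 642 + 0.74(6548) = 5487.52
S = 6548 − 5487.52 = 1060.48

S = 1060.48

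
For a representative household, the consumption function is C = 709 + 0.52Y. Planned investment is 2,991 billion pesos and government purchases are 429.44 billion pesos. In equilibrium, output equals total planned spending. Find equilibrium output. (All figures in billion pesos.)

Y = 8603

Y = C + I + G = 709 + 0.52Y + 2991 + 429.44
Y − 0.52Y = 4129.44
0.48Y = 4129.44, so Y = 4129.44/0.48 = 8603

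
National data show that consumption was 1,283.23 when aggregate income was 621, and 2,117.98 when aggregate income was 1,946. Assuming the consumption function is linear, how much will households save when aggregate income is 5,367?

MPC = (2117.98 − 1283.23)/(1946 − 621) = 834.75/1325 = 0.63
a = 1283.23 − 0.63(621) = 1283.23 − 391.23 = 892
C = 892 + 0.63(5367) = 4273.21
S = 5367 − 4273.21 = 1093.79

S = 1093.79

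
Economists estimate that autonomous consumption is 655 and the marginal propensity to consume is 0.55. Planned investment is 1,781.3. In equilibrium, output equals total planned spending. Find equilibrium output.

Y = 5414

Y = C + I = 655 + 0.55Y + 1781.3
Y − 0.55Y = 2436.3
0.45Y = 2436.3, so Y = 2436.3/0.45 = 5414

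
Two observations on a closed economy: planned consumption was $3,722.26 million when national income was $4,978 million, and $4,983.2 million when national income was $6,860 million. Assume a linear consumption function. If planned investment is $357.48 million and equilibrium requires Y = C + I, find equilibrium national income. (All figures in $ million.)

MPC = (4983.2 − 3722.26)/(6860 − 4978) = 1260.94/1882 = 0.67
a = 3722.26 − 0.67(4978) = 387
Equilibrium: Y = 387 + 0.67Y + 357.48
0.33Y = 744.48, so Y = 744.48/0.33 = 2256

Y = 2256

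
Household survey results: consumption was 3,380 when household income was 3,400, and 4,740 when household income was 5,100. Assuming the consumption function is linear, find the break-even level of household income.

Y = 3300

MPC = (4740 − 3380)/(5100 − 3400) = 1360/1700 = 0.8
a = 3380 − 0.8(3400) = 3380 − 2720 = 660
Break-even: Y = a/(1−MPC) = 660/0.2 = 3300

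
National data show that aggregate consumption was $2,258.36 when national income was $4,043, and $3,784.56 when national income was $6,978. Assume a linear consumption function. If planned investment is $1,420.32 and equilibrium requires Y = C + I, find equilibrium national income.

Y = 3284

MPC = (3784.56 − 2258.36)/(6978 − 4043) = 1526.2/2935 = 0.52
a = 2258.36 − 0.52(4043) = 156
Equilibrium: Y = 156 + 0.52Y + 1420.32
0.48Y = 1576.32, so Y = 1576.32/0.48 = 3284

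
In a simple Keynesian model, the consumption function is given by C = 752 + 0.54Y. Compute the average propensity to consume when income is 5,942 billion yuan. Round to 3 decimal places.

APC = 0.667

C = 752 + 0.54(5942) = 3960.68
APC = C/Y = 3960.68/5942 = 0.667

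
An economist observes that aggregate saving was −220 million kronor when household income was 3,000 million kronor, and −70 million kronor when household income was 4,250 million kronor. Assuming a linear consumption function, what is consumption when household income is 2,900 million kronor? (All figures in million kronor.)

MPS = ΔS/ΔY = (-70 − (-220))/(4250 − 3000) = 150/1250 = 0.12
MPC = 1 − MPS = 0.88
Autonomous saving = -220 − 0.12(3000) = -580, so a = 580
C = 580 + 0.88(2900) = 580 + 2552 = 3132

C = 3132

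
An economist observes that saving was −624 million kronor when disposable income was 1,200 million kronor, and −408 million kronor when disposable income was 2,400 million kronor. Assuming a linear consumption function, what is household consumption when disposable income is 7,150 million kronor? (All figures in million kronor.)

MPS = ΔS/ΔY = (-408 − (-624))/(2400 − 1200) = 216/1200 = 0.18
MPC = 1 − MPS = 0.82
Autonomous saving = -624 − 0.18(1200) = -840, so a = 840
C = 840 + 0.82(7150) = 840 + 5863 = 6703

C = 6703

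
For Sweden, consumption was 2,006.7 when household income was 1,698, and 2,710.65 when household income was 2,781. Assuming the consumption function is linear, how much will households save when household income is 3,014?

MPC = (2710.65 − 2006.7)/(2781 − 1698) = 703.95/1083 = 0.65
a = 2006.7 − 0.65(1698) = 2006.7 − 1103.7 = 903
C = 903 + 0.65(3014) = 2862.1
S = 3014 − 2862.1 = 151.9

S = 151.9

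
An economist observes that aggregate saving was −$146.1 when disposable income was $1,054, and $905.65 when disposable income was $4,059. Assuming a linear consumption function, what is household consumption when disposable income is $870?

C = 1080.5

MPS = ΔS/ΔY = (905.65 − (-146.1))/(4059 − 1054) = 1051.75/3005 = 0.35
MPC = 1 − MPS = 0.65
Autonomous saving = -146.1 − 0.35(1054) = -515, so a = 515
C = 515 + 0.65(870) = 515 + 565.5 = 1080.5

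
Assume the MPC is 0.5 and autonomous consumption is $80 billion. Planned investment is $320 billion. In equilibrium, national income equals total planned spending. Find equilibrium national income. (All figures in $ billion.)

Y = C + I = 80 + 0.5Y + 320
Y − 0.5Y = 400
0.5Y = 400, so Y = 400/0.5 = 800

Y = 800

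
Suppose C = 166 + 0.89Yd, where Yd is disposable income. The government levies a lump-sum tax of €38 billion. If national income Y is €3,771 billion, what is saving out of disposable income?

Yd = Y − T = 3771 − 38 = 3733
C = 166 + 0.89(3733) = 166 + 3322.37 = 3488.37
S = Yd − C = 3733 − 3488.37 = 244.63

S = 244.63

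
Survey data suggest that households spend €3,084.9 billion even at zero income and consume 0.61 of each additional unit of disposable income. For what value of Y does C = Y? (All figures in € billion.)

At break-even, C = Y: 3084.9 + 0.61Y = Y
0.39Y = 3084.9, so Y = 3084.9/0.39 = 7910

Y = 7910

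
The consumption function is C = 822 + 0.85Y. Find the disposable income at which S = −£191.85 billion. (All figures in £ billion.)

S = Y − C = -822 + 0.15Y
-822 + 0.15Y = -191.85, so 0.15Y = 630.15 and Y = 4201

Y = 4201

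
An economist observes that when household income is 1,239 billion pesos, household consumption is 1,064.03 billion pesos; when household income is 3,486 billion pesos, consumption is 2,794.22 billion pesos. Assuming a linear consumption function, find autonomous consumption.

MPC = ΔC/ΔY = (2794.22 − 1064.03)/(3486 − 1239) = 1730.19/2247 = 0.77
a = C − MPC·Y = 1064.03 − 0.77(1239) = 1064.03 − 954.03 = 110

a = 110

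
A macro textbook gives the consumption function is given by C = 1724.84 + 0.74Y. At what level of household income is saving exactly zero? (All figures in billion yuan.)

Y = 6634

At break-even, C = Y: 1724.84 + 0.74Y = Y
0.26Y = 1724.84, so Y = 1724.84/0.26 = 6634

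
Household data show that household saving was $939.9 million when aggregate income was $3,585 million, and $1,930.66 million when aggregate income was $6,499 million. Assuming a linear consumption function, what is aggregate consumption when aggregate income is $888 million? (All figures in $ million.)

MPS = ΔS/ΔY = (1930.66 − 939.9)/(6499 − 3585) = 990.76/2914 = 0.34
MPC = 1 − MPS = 0.66
Autonomous saving = 939.9 − 0.34(3585) = -279, so a = 279
C = 279 + 0.66(888) = 279 + 586.08 = 865.08

C = 865.08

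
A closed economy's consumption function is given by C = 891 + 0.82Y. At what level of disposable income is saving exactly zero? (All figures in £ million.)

At break-even, C = Y: 891 + 0.82Y = Y
0.18Y = 891, so Y = 891/0.18 = 4950

Y = 4950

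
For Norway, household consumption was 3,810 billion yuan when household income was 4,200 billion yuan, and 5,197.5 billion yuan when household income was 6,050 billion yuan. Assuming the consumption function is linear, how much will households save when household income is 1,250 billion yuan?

S = -347.5

MPC = (5197.5 − 3810)/(6050 − 4200) = 1387.5/1850 = 0.75
a = 3810 − 0.75(4200) = 3810 − 3150 = 660
C = 660 + 0.75(1250) = 1597.5
S = 1250 − 1597.5 = -347.5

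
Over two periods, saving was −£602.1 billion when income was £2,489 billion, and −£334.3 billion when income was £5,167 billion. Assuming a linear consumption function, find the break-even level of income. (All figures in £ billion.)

MPS = ΔS/ΔY = (-334.3 − (-602.1))/(5167 − 2489) = 267.8/2678 = 0.1
MPC = 1 − MPS = 0.9
From S(2489) = -602.1: −a + 0.1(2489) = -602.1, so a = 248.9 − (-602.1) = 851
Break-even (S = 0): Y = a/MPS = 851/0.1 = 8510

Y = 8510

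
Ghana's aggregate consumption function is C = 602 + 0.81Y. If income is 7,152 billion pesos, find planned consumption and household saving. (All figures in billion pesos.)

C = 6395.12; S = 756.88

C = 602 + 0.81(7152) = 602 + 5793.12 = 6395.12
S = Y − C = 7152 − 6395.12 = 756.88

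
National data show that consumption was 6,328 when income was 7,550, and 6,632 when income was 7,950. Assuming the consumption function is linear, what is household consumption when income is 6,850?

MPC = (6632 − 6328)/(7950 − 7550) = 304/400 = 0.76
a = 6328 − 0.76(7550) = 6328 − 5738 = 590
C = 590 + 0.76(6850) = 590 + 5206 = 5796

C = 5796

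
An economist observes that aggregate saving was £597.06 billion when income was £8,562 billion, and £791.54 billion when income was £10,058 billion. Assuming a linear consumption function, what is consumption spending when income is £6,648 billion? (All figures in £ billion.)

C = 6299.76

MPS = ΔS/ΔY = (791.54 − 597.06)/(10058 − 8562) = 194.48/1496 = 0.13
MPC = 1 − MPS = 0.87
Autonomous saving = 597.06 − 0.13(8562) = -516, so a = 516
C = 516 + 0.87(6648) = 516 + 5783.76 = 6299.76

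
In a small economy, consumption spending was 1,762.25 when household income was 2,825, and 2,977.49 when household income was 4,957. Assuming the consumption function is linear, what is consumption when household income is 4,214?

MPC = (2977.49 − 1762.25)/(4957 − 2825) = 1215.24/2132 = 0.57
a = 1762.25 − 0.57(2825) = 1762.25 − 1610.25 = 152
C = 152 + 0.57(4214) = 152 + 2401.98 = 2553.98

C = 2553.98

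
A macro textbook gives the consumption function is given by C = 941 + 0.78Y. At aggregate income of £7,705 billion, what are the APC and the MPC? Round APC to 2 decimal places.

MPC = 0.78 (the slope of the consumption function)
C = 941 + 0.78(7705) = 6950.9, so APC = 6950.9/7705 = 0.90

APC = 0.90; MPC = 0.78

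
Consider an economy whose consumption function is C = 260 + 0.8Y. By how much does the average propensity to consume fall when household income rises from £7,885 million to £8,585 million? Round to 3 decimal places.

At Y = 7885: C = 260 + 0.8(7885) = 6568, APC = 6568/7885 = 0.8330
At Y = 8585: C = 7128, APC = 7128/8585 = 0.8303
Fall in APC = 0.8330 − 0.8303 = 0.0027 ≈ 0.003

ΔAPC = 0.003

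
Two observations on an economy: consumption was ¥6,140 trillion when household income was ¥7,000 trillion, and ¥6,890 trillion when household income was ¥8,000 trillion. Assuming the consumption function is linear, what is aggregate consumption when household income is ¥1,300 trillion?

MPC = (6890 − 6140)/(8000 − 7000) = 750/1000 = 0.75
a = 6140 − 0.75(7000) = 6140 − 5250 = 890
C = 890 + 0.75(1300) = 890 + 975 = 1865

C = 1865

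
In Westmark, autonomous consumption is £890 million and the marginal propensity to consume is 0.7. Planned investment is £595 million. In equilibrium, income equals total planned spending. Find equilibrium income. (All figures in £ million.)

Y = 4950

Y = C + I = 890 + 0.7Y + 595
Y − 0.7Y = 1485
0.3Y = 1485, so Y = 1485/0.3 = 4950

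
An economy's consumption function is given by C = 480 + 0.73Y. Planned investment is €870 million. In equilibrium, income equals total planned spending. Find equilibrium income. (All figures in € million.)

Y = 5000

Y = C + I = 480 + 0.73Y + 870
Y − 0.73Y = 1350
0.27Y = 1350, so Y = 1350/0.27 = 5000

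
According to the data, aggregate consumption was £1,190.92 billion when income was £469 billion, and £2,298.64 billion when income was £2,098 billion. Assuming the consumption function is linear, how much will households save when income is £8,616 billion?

MPC = (2298.64 − 1190.92)/(2098 − 469) = 1107.72/1629 = 0.68
a = 1190.92 − 0.68(469) = 1190.92 − 318.92 = 872
C = 872 + 0.68(8616) = 6730.88
S = 8616 − 6730.88 = 1885.12

S = 1885.12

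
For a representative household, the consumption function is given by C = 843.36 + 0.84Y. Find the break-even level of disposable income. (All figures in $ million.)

At break-even, C = Y: 843.36 + 0.84Y = Y
0.16Y = 843.36, so Y = 843.36/0.16 = 5271

Y = 5271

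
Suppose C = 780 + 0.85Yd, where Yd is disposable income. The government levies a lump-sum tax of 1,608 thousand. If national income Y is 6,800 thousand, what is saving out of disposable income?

S = -1.2

Yd = Y − T = 6800 − 1608 = 5192
C = 780 + 0.85(5192) = 780 + 4413.2 = 5193.2
S = Yd − C = 5192 − 5193.2 = -1.2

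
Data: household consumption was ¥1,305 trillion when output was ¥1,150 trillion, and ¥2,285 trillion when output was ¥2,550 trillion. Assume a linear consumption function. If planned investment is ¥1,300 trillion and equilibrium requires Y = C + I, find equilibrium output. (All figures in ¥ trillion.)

MPC = (2285 − 1305)/(2550 − 1150) = 980/1400 = 0.7
a = 1305 − 0.7(1150) = 500
Equilibrium: Y = 500 + 0.7Y + 1300
0.3Y = 1800, so Y = 1800/0.3 = 6000

Y = 6000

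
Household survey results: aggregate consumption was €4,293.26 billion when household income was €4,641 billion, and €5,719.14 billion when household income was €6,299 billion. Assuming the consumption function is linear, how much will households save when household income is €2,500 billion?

S = 48

MPC = (5719.14 − 4293.26)/(6299 − 4641) = 1425.88/1658 = 0.86
a = 4293.26 − 0.86(4641) = 4293.26 − 3991.26 = 302
C = 302 + 0.86(2500) = 2452
S = 2500 − 2452 = 48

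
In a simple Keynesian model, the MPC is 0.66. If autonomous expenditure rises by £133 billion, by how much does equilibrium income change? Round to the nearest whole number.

ΔY ≈ 391

The multiplier is 1/(1 − MPC) = 1/0.34.
ΔY = 133/0.34 = 391.18 ≈ 391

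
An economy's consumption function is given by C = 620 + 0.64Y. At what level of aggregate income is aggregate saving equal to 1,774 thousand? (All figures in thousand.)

Y = 6650

S = Y − C = -620 + 0.36Y
-620 + 0.36Y = 1774, so 0.36Y = 2394 and Y = 6650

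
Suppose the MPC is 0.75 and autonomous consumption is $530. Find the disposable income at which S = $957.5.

S = Y − C = -530 + 0.25Y
-530 + 0.25Y = 957.5, so 0.25Y = 1487.5 and Y = 5950

Y = 5950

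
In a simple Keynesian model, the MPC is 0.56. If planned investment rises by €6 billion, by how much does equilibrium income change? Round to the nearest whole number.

ΔY ≈ 14

The multiplier is 1/(1 − MPC) = 1/0.44.
ΔY = 6/0.44 = 13.64 ≈ 14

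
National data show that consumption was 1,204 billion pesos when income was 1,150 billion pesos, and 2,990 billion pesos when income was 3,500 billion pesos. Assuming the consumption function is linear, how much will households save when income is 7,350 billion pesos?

S = 1434

MPC = (2990 − 1204)/(3500 − 1150) = 1786/2350 = 0.76
a = 1204 − 0.76(1150) = 1204 − 874 = 330
C = 330 + 0.76(7350) = 5916
S = 7350 − 5916 = 1434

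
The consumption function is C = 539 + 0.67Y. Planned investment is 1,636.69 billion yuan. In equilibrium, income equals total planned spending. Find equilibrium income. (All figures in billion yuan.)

Y = 6593

Y = C + I = 539 + 0.67Y + 1636.69
Y − 0.67Y = 2175.69
0.33Y = 2175.69, so Y = 2175.69/0.33 = 6593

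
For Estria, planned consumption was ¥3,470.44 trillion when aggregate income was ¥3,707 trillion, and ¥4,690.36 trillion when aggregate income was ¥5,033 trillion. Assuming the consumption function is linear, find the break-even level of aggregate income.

MPC = (4690.36 − 3470.44)/(5033 − 3707) = 1219.92/1326 = 0.92
a = 3470.44 − 0.92(3707) = 3470.44 − 3410.44 = 60
Break-even: Y = a/(1−MPC) = 60/0.08 = 750

Y = 750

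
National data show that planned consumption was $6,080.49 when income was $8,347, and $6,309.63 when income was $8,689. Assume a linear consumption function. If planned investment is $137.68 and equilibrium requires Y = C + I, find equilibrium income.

MPC = (6309.63 − 6080.49)/(8689 − 8347) = 229.14/342 = 0.67
a = 6080.49 − 0.67(8347) = 488
Equilibrium: Y = 488 + 0.67Y + 137.68
0.33Y = 625.68, so Y = 625.68/0.33 = 1896

Y = 1896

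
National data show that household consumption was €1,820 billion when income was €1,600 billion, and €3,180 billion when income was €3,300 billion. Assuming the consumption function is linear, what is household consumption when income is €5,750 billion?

C = 5140

MPC = (3180 − 1820)/(3300 − 1600) = 1360/1700 = 0.8
a = 1820 − 0.8(1600) = 1820 − 1280 = 540
C = 540 + 0.8(5750) = 540 + 4600 = 5140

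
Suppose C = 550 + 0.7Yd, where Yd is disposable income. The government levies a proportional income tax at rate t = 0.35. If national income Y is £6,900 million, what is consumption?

C = 3689.5

Yd = (1 − 0.35)(6900) = 0.65(6900) = 4485
C = 550 + 0.7(4485) = 550 + 3139.5 = 3689.5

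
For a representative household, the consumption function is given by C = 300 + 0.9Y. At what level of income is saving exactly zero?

Y = 3000

At break-even, C = Y: 300 + 0.9Y = Y
0.1Y = 300, so Y = 300/0.1 = 3000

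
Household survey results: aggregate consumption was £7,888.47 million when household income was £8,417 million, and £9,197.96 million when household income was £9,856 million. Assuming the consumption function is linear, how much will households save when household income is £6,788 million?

MPC = (9197.96 − 7888.47)/(9856 − 8417) = 1309.49/1439 = 0.91
a = 7888.47 − 0.91(8417) = 7888.47 − 7659.47 = 229
C = 229 + 0.91(6788) = 6406.08
S = 6788 − 6406.08 = 381.92

S = 381.92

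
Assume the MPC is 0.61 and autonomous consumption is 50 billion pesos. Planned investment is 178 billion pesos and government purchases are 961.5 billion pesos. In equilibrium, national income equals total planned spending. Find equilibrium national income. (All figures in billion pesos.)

Y = C + I + G = 50 + 0.61Y + 178 + 961.5
Y − 0.61Y = 1189.5
0.39Y = 1189.5, so Y = 1189.5/0.39 = 3050

Y = 3050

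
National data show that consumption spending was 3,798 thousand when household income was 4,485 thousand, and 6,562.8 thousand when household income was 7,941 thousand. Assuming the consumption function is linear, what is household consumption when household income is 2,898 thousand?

MPC = (6562.8 − 3798)/(7941 − 4485) = 2764.8/3456 = 0.8
a = 3798 − 0.8(4485) = 3798 − 3588 = 210
C = 210 + 0.8(2898) = 210 + 2318.4 = 2528.4

C = 2528.4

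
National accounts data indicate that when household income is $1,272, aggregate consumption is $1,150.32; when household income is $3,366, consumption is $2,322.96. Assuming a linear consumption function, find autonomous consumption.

a = 438

MPC = ΔC/ΔY = (2322.96 − 1150.32)/(3366 − 1272) = 1172.64/2094 = 0.56
a = C − MPC·Y = 1150.32 − 0.56(1272) = 1150.32 − 712.32 = 438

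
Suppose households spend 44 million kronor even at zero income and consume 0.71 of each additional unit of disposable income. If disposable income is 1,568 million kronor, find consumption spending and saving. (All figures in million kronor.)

C = 44 + 0.71(1568) = 44 + 1113.28 = 1157.28
S = Y − C = 1568 − 1157.28 = 410.72

C = 1157.28; S = 410.72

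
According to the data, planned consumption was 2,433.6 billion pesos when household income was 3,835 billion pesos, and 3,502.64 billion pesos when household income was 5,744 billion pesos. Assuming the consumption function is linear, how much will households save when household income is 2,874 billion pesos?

S = 978.56

MPC = (3502.64 − 2433.6)/(5744 − 3835) = 1069.04/1909 = 0.56
a = 2433.6 − 0.56(3835) = 2433.6 − 2147.6 = 286
C = 286 + 0.56(2874) = 1895.44
S = 2874 − 1895.44 = 978.56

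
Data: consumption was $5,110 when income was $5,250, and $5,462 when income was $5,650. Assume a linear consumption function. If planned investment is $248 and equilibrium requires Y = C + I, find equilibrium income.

Y = 6150

MPC = (5462 − 5110)/(5650 − 5250) = 352/400 = 0.88
a = 5110 − 0.88(5250) = 490
Equilibrium: Y = 490 + 0.88Y + 248
0.12Y = 738, so Y = 738/0.12 = 6150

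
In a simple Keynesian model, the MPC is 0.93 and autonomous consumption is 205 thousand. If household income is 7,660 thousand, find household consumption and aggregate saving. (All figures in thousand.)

C = 205 + 0.93(7660) = 205 + 7123.8 = 7328.8
S = Y − C = 7660 − 7328.8 = 331.2

C = 7328.8; S = 331.2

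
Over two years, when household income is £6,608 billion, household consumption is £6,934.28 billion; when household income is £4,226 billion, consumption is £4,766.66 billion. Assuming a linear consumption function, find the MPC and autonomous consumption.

MPC = ΔC/ΔY = (6934.28 − 4766.66)/(6608 − 4226) = 2167.62/2382 = 0.91
a = C − MPC·Y = 4766.66 − 0.91(4226) = 4766.66 − 3845.66 = 921

MPC = 0.91; a = 921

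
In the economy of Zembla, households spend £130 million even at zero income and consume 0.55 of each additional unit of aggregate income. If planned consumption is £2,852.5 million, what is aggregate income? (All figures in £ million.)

130 + 0.55Y = 2852.5
0.55Y = 2722.5, so Y = 2722.5/0.55 = 4950

Y = 4950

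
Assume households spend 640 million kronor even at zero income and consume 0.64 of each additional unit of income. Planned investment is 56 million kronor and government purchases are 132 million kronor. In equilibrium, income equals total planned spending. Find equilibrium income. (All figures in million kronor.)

Y = C + I + G = 640 + 0.64Y + 56 + 132
Y − 0.64Y = 828
0.36Y = 828, so Y = 828/0.36 = 2300

Y = 2300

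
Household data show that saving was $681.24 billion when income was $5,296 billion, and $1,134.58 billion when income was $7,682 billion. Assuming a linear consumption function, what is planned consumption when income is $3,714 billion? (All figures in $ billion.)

C = 3333.34

MPS = ΔS/ΔY = (1134.58 − 681.24)/(7682 − 5296) = 453.34/2386 = 0.19
MPC = 1 − MPS = 0.81
Autonomous saving = 681.24 − 0.19(5296) = -325, so a = 325
C = 325 + 0.81(3714) = 325 + 3008.34 = 3333.34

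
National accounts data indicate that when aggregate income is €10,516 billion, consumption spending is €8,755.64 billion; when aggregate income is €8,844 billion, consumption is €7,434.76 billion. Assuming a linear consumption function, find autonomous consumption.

MPC = ΔC/ΔY = (8755.64 − 7434.76)/(10516 − 8844) = 1320.88/1672 = 0.79
a = C − MPC·Y = 7434.76 − 0.79(8844) = 7434.76 − 6986.76 = 448

a = 448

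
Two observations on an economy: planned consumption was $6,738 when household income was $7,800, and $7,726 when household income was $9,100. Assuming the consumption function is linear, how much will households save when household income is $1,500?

MPC = (7726 − 6738)/(9100 − 7800) = 988/1300 = 0.76
a = 6738 − 0.76(7800) = 6738 − 5928 = 810
C = 810 + 0.76(1500) = 1950
S = 1500 − 1950 = -450

S = -450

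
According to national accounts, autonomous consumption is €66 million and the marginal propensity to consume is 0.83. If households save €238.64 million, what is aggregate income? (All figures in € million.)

S = Y − C = -66 + 0.17Y
-66 + 0.17Y = 238.64, so 0.17Y = 304.64 and Y = 1792

Y = 1792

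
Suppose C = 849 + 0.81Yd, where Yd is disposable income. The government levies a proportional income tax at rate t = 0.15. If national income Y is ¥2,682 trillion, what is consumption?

C = 2695.557

Yd = (1 − 0.15)(2682) = 0.85(2682) = 2279.7
C = 849 + 0.81(2279.7) = 849 + 1846.557 = 2695.557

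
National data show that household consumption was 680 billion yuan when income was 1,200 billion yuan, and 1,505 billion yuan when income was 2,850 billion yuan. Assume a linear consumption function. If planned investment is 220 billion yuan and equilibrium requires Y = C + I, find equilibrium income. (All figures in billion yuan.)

MPC = (1505 − 680)/(2850 − 1200) = 825/1650 = 0.5
a = 680 − 0.5(1200) = 80
Equilibrium: Y = 80 + 0.5Y + 220
0.5Y = 300, so Y = 300/0.5 = 600

Y = 600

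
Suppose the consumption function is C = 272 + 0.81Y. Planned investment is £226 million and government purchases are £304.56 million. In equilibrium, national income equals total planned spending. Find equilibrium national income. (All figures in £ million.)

Y = 4224

Y = C + I + G = 272 + 0.81Y + 226 + 304.56
Y − 0.81Y = 802.56
0.19Y = 802.56, so Y = 802.56/0.19 = 4224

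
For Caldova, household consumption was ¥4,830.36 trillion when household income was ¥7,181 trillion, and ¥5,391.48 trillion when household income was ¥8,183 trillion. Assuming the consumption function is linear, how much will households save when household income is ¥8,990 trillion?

MPC = (5391.48 − 4830.36)/(8183 − 7181) = 561.12/1002 = 0.56
a = 4830.36 − 0.56(7181) = 4830.36 − 4021.36 = 809
C = 809 + 0.56(8990) = 5843.4
S = 8990 − 5843.4 = 3146.6

S = 3146.6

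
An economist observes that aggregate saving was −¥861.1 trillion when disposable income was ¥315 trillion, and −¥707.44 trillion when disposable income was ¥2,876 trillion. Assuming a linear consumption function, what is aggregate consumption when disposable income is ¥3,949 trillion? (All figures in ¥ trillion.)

C = 4592.06

MPS = ΔS/ΔY = (-707.44 − (-861.1))/(2876 − 315) = 153.66/2561 = 0.06
MPC = 1 − MPS = 0.94
Autonomous saving = -861.1 − 0.06(315) = -880, so a = 880
C = 880 + 0.94(3949) = 880 + 3712.06 = 4592.06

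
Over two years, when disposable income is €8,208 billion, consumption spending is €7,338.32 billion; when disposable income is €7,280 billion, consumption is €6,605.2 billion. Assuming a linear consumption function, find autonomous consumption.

MPC = ΔC/ΔY = (7338.32 − 6605.2)/(8208 − 7280) = 733.12/928 = 0.79
a = C − MPC·Y = 6605.2 − 0.79(7280) = 6605.2 − 5751.2 = 854

a = 854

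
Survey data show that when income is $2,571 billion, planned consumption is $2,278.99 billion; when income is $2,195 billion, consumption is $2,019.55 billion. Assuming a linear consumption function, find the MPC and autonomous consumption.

MPC = ΔC/ΔY = (2278.99 − 2019.55)/(2571 − 2195) = 259.44/376 = 0.69
a = C − MPC·Y = 2019.55 − 0.69(2195) = 2019.55 − 1514.55 = 505

MPC = 0.69; a = 505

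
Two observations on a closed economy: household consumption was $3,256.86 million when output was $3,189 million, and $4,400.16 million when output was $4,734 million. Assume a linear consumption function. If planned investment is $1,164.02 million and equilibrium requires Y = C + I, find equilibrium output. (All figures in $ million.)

Y = 7927

MPC = (4400.16 − 3256.86)/(4734 − 3189) = 1143.3/1545 = 0.74
a = 3256.86 − 0.74(3189) = 897
Equilibrium: Y = 897 + 0.74Y + 1164.02
0.26Y = 2061.02, so Y = 2061.02/0.26 = 7927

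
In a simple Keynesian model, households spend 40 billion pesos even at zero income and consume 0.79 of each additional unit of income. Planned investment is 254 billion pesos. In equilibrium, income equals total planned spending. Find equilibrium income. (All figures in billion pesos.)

Y = 1400

Y = C + I = 40 + 0.79Y + 254
Y − 0.79Y = 294
0.21Y = 294, so Y = 294/0.21 = 1400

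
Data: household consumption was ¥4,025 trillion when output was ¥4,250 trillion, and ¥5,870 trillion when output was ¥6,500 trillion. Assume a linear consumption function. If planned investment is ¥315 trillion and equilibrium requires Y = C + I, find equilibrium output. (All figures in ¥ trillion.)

MPC = (5870 − 4025)/(6500 − 4250) = 1845/2250 = 0.82
a = 4025 − 0.82(4250) = 540
Equilibrium: Y = 540 + 0.82Y + 315
0.18Y = 855, so Y = 855/0.18 = 4750

Y = 4750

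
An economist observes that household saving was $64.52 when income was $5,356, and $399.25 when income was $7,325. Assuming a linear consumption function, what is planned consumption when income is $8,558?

C = 7949.14

MPS = ΔS/ΔY = (399.25 − 64.52)/(7325 − 5356) = 334.73/1969 = 0.17
MPC = 1 − MPS = 0.83
Autonomous saving = 64.52 − 0.17(5356) = -846, so a = 846
C = 846 + 0.83(8558) = 846 + 7103.14 = 7949.14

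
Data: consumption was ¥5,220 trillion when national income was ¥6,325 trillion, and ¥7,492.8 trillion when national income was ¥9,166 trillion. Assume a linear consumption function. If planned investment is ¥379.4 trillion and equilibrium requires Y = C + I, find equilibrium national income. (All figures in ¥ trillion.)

MPC = (7492.8 − 5220)/(9166 − 6325) = 2272.8/2841 = 0.8
a = 5220 − 0.8(6325) = 160
Equilibrium: Y = 160 + 0.8Y + 379.4
0.2Y = 539.4, so Y = 539.4/0.2 = 2697

Y = 2697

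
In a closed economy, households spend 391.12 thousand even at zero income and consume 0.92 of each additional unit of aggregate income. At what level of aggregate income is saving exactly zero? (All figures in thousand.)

At break-even, C = Y: 391.12 + 0.92Y = Y
0.08Y = 391.12, so Y = 391.12/0.08 = 4889

Y = 4889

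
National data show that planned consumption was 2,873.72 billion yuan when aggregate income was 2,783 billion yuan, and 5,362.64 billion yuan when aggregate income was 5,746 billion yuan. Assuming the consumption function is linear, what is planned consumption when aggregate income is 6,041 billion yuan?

C = 5610.44

MPC = (5362.64 − 2873.72)/(5746 − 2783) = 2488.92/2963 = 0.84
a = 2873.72 − 0.84(2783) = 2873.72 − 2337.72 = 536
C = 536 + 0.84(6041) = 536 + 5074.44 = 5610.44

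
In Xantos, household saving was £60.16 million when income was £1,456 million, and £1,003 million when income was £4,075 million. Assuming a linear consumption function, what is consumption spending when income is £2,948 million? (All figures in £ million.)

C = 2350.72

MPS = ΔS/ΔY = (1003 − 60.16)/(4075 − 1456) = 942.84/2619 = 0.36
MPC = 1 − MPS = 0.64
Autonomous saving = 60.16 − 0.36(1456) = -464, so a = 464
C = 464 + 0.64(2948) = 464 + 1886.72 = 2350.72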